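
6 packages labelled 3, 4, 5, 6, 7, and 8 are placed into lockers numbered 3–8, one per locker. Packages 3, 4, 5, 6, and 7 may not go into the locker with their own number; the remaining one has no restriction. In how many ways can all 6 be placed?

Let Aᵢ (for 3 ≤ i ≤ 7) be the placements that put package i in its forbidden locker. Any j of these fix j positions, leaving (6−j)! ways to fill the rest, and there are C(5,j) ways to pick which j.
By inclusion–exclusion, the number of valid placements is Σ_{j=0}^{5} (−1)^j C(5,j)·(6−j)!.
Computing: 720 − 600 + 240 − 60 + 10 − 1 = 309.

309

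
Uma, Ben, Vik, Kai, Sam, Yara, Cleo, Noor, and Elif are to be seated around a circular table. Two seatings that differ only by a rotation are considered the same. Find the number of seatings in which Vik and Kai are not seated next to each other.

30240

Without the restriction there are (8)! = 40320 seatings.
Those with Vik next to Kai: fuse the pair into one unit and seat 8 units around a circle — 2·(7)! = 10080.
Subtracting, 40320 − 10080 = 30240.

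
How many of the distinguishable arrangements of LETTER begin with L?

Fix L in the first position and arrange the remaining 5 letters.
Those 5 letters have E appearing twice and T appearing twice, giving (5)!/(2!·2!) = 30.

30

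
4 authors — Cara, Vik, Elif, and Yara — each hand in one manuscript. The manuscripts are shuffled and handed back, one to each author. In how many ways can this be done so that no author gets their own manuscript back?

9

Let Aᵢ be the assignments in which author i gets their own manuscript. We want the size of the complement of A₁∪…∪A_4.
By inclusion–exclusion this is Σ_{j=0}^{4} (−1)^j C(4,j)·(4−j)!.
Computing: 24 − 24 + 12 − 4 + 1 = 9.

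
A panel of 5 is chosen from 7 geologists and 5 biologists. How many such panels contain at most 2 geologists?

Split by how many geologists are chosen (0 through 2).
Sum: C(7,0)·C(5,5) + C(7,1)·C(5,4) + C(7,2)·C(5,3) = 1 + 35 + 210 = 246.

246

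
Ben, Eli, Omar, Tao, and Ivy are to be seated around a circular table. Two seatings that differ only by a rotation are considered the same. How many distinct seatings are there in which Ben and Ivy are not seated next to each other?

12

Without the restriction there are (4)! = 24 seatings.
Seatings with Ben beside Ivy: treat them as a block with 2 internal orders, giving 2 × (3)! = 12.
Subtracting, 24 − 12 = 12.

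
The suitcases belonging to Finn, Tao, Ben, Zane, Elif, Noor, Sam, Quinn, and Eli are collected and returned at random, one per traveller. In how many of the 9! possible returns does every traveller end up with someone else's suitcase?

133496

Count assignments avoiding every fixed point. For any j of the 9 travellers fixed to their own suitcase, the other 9−j can be arranged in (9−j)! ways.
By inclusion–exclusion this is Σ_{j=0}^{9} (−1)^j C(9,j)·(9−j)!.
Computing: 362880 − 362880 + 181440 − 60480 + 15120 − 3024 + 504 − 72 + 9 − 1 = 133496.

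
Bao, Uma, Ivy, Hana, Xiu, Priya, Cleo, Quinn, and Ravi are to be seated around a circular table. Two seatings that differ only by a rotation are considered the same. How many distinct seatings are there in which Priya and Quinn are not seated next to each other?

All circular seatings of 9 people number (8)! = 40320.
Seatings with Priya beside Quinn: treat them as a block with 2 internal orders, giving 2 × (7)! = 10080.
Subtracting, 40320 − 10080 = 30240.

30240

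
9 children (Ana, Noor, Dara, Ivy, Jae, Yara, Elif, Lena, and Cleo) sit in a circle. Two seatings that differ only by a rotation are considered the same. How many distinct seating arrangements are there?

40320

Around a circle, 9 distinct people have 9!/9 = (8)! = 40320 rotationally distinct seatings.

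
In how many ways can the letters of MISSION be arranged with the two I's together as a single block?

Treat the 2 copies of I as a single block. The multiset to arrange is then {II, M, N, O, S, S}, 6 items in all.
That gives (6)!/(2!) = 360 arrangements.

360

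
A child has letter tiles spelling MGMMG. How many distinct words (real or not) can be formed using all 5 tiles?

MGMMG has 5 letters with G appearing twice and M appearing 3 times.
So there are 5! / (3!·2!) = 10 distinguishable arrangements.

10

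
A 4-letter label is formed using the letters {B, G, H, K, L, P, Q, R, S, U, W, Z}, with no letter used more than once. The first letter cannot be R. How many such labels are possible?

The first letter has 12−1 = 11 choices (anything except R).
The remaining 3 letters are filled from the other 11 symbols without repetition: 11 × 10 × 9 = 990.
Total: 11 × 990 = 10890.

10890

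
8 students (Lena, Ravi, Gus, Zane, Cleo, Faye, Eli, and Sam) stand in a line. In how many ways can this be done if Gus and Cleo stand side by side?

10080

Treat {Gus, Cleo} as a single unit. There are 7 units to order, and the pair itself can be ordered 2 ways.
So the count is 2·(7)! = 10080.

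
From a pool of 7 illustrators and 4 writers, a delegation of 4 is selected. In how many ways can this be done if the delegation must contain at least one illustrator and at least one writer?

294

Unrestricted: C(11,4) = 330 ways to pick any 4 of the 11.
Selections missing a whole group: no illustrators → C(4,4) = 1; no writers → C(7,4) = 35.
Both groups omitted at once is impossible, so 330 − 36 = 294.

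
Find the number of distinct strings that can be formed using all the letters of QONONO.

Letter multiplicities in QONONO: N×2, O×3, Q×1.
So there are 6! / (3!·2!) = 60 distinguishable arrangements.

60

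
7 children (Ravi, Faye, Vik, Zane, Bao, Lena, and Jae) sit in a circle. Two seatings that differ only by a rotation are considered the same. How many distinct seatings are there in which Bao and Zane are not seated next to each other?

480

All circular seatings of 7 people number (6)! = 720.
Seatings with Bao beside Zane: treat them as a block with 2 internal orders, giving 2 × (5)! = 240.
Subtracting, 720 − 240 = 480.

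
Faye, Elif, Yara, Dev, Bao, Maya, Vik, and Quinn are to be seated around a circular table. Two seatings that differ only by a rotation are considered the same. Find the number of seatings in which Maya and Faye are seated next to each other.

1440

Treat {Maya, Faye} as one unit (2 internal orders) and seat the resulting 7 units around the table: (6)! circular arrangements.
So 2 × (6)! = 2 × 720 = 1440.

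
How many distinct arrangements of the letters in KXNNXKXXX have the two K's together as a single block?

Treat the 2 copies of K as a single block. The multiset to arrange is then {KK, N, N, X, X, X, X, X}, 8 items in all.
That gives (8)!/(5!·2!) = 168 arrangements.

168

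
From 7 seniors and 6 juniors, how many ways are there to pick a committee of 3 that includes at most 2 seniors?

251

Split by how many seniors are chosen (0 through 2).
Sum: C(7,0)·C(6,3) + C(7,1)·C(6,2) + C(7,2)·C(6,1) = 20 + 105 + 126 = 251.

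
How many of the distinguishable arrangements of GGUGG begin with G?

4

Fix G in the first position and arrange the remaining 4 letters.
Those 4 letters have G appearing 3 times, giving (4)!/(3!) = 4.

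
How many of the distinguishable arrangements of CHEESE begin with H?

20

Fix H in the first position and arrange the remaining 5 letters.
Those 5 letters have E appearing 3 times, giving (5)!/(3!) = 20.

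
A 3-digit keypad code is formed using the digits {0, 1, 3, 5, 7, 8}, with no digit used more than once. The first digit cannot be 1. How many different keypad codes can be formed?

The first digit has 6−1 = 5 choices (anything except 1).
The remaining 2 digits are filled from the other 5 symbols without repetition: 5 × 4 = 20.
Total: 5 × 20 = 100.

100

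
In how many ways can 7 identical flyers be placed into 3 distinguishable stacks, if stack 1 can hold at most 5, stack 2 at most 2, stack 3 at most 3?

9

Without the upper bounds there are C(9,2) = 36 ways to split 7 among 3 stacks.
Subtract solutions that violate a single cap (substitute x_i' = x_i − (cap_i+1)): x_1 ≥ 6 gives C(3,2) = 3; x_2 ≥ 3 gives C(6,2) = 15; x_3 ≥ 4 gives C(5,2) = 10. Together 28.
Add back pairs where two caps are both exceeded: 0 + 0 + 1 = 1.
By inclusion–exclusion the count is 36 − 28 + 1 = 9.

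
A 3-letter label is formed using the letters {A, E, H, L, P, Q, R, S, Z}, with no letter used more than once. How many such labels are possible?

504

Choose and order 3 of the 9 symbols: the first letter has 9 options, the next 8, then 7.
That product is 9 × 8 × 7 = 504.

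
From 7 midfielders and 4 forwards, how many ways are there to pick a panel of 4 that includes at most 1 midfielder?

Split by how many midfielders are chosen (0 through 1).
Sum: C(7,0)·C(4,4) + C(7,1)·C(4,3) = 1 + 28 = 29.

29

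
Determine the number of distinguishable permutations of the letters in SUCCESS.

The 7 letters of SUCCESS have repeats: C appearing twice and S appearing 3 times.
Dividing 7! = 5040 by 3!·2! = 12 for the repeated letters gives 420.

420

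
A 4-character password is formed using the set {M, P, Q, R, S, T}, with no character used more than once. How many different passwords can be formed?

This is a permutation of 4 out of 6: P(6,4) = 6!/2!.
That product is 6 × 5 × 4 × 3 = 360.

360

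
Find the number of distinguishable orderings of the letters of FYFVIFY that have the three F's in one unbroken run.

Treat the 3 copies of F as a single block. The multiset to arrange is then {FFF, I, V, Y, Y}, 5 items in all.
That gives (5)!/(2!) = 60 arrangements.

60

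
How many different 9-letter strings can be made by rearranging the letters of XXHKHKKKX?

1260

Letter multiplicities in XXHKHKKKX: H×2, K×4, X×3.
The number of distinct arrangements is 9!/(4!·3!·2!) = 362880/288 = 1260.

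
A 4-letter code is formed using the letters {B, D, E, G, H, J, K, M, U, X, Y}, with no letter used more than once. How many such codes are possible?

7920

This is a permutation of 4 out of 11: P(11,4) = 11!/7!.
That product is 11 × 10 × 9 × 8 = 7920.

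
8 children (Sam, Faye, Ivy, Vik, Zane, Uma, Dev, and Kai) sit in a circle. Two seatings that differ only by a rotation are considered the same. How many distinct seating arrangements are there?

Fix one person's seat to break rotational symmetry; the remaining 7 people can be arranged in (7)! = 5040 ways.

5040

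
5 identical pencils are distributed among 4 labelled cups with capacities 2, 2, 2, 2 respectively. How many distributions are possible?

16

Without the upper bounds there are C(8,3) = 56 ways to split 5 among 4 cups.
Subtract solutions that violate a single cap (substitute x_i' = x_i − (cap_i+1)): x_1 ≥ 3 gives C(5,3) = 10; x_2 ≥ 3 gives C(5,3) = 10; x_3 ≥ 3 gives C(5,3) = 10; x_4 ≥ 3 gives C(5,3) = 10. Together 40.
No two caps can be exceeded simultaneously, so the pair terms are all 0.
By inclusion–exclusion the count is 56 − 40 + 0 = 16.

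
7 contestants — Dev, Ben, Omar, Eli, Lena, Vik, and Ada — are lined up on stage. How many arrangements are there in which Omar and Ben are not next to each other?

There are 7! = 5040 arrangements in all. If Omar and Ben are adjacent, merging them into one block gives 2·(6)! = 1440 arrangements.
Complementary counting: 5040 − 1440 = 3600.

3600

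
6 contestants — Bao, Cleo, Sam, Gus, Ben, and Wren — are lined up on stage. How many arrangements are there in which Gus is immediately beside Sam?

240

Glue Gus and Sam into one block (2 internal orders), leaving 5 units to arrange in a row.
That gives 2 × 5! = 2 × 120 = 240.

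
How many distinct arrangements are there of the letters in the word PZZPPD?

The 6 letters of PZZPPD have repeats: P appearing 3 times and Z appearing twice.
So there are 6! / (3!·2!) = 60 distinguishable arrangements.

60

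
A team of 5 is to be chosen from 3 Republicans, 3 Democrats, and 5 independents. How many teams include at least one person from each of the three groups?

Unrestricted: C(11,5) = 462 ways to pick any 5 of the 11.
Selections missing a whole group: no Republicans → C(8,5) = 56; no Democrats → C(8,5) = 56; no independents → C(6,5) = 6.
Add back selections omitting two groups (i.e. drawn from a single group): C(3,5) + C(3,5) + C(5,5) = 1.
By inclusion–exclusion: 462 − 118 + 1 = 345.

345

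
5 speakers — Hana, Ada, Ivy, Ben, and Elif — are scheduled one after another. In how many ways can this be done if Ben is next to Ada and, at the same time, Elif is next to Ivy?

Treat {Ben,Ada} as one block (2 orders) and {Elif,Ivy} as another (2 orders).
That leaves 3 units to arrange: 2 × 2 × 3! = 4 × 6 = 24.

24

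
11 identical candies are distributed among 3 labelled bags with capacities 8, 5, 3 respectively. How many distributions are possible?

18

By stars and bars, unrestricted non-negative solutions to x_1+…+x_3 = 11 number C(11+2,2) = 78.
Subtract solutions that violate a single cap (substitute x_i' = x_i − (cap_i+1)): x_1 ≥ 9 gives C(4,2) = 6; x_2 ≥ 6 gives C(7,2) = 21; x_3 ≥ 4 gives C(9,2) = 36. Together 63.
Add back pairs where two caps are both exceeded: 0 + 0 + 3 = 3.
By inclusion–exclusion the count is 78 − 63 + 3 = 18.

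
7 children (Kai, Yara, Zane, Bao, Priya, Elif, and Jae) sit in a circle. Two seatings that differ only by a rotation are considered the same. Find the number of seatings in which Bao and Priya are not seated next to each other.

All circular seatings of 7 people number (6)! = 720.
Seatings with Bao beside Priya: treat them as a block with 2 internal orders, giving 2 × (5)! = 240.
Subtracting, 720 − 240 = 480.

480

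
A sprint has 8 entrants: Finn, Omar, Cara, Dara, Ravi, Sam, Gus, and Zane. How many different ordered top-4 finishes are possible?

There are 8 choices for 1st place, 7 for 2nd, and so on down to 5 for position 4.
That gives 8 × 7 × 6 × 5 = 1680.

1680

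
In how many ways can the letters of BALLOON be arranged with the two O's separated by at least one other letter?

Total arrangements of BALLOON: 7!/(2!·2!) = 1260.
If the two O's are adjacent, glue them into one block, leaving 6 items to arrange: (6)!/(2!) = 360 ways.
Hence 1260 − 360 = 900.

900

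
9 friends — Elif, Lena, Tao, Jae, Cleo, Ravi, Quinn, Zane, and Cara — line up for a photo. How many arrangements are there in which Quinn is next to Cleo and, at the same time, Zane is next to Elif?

20160

Treat {Quinn,Cleo} as one block (2 orders) and {Zane,Elif} as another (2 orders).
That leaves 7 units to arrange: 2 × 2 × 7! = 4 × 5040 = 20160.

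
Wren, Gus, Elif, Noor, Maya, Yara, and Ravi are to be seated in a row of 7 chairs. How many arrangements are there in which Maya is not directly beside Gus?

There are 7! = 5040 arrangements in all. If Maya and Gus are adjacent, merging them into one block gives 2·(6)! = 1440 arrangements.
Complementary counting: 5040 − 1440 = 3600.

3600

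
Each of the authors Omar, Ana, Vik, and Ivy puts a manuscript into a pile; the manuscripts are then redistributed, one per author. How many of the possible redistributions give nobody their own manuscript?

This is the derangement count D_4: permutations of 4 items with no fixed point.
By inclusion–exclusion this is Σ_{j=0}^{4} (−1)^j C(4,j)·(4−j)!.
Computing: 24 − 24 + 12 − 4 + 1 = 9.

9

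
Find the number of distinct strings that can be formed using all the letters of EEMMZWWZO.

The 9 letters of EEMMZWWZO have repeats: E appearing twice, M appearing twice, W appearing twice, and Z appearing twice.
The number of distinct arrangements is 9!/(2!·2!·2!·2!) = 362880/16 = 22680.

22680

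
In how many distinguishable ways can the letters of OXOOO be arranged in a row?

5

Letter multiplicities in OXOOO: O×4, X×1.
So there are 5! / (4!) = 5 distinguishable arrangements.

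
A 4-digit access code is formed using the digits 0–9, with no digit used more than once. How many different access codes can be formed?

5040

With no repetition, fill the 4 digits in order: 10 choices, then 9, down to 7.
10 × 9 × 8 × 7 = 5040.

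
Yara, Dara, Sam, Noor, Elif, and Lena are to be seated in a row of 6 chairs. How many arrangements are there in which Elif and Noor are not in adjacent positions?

480

There are 6! = 720 arrangements in all. If Elif and Noor are adjacent, merging them into one block gives 2·(5)! = 240 arrangements.
So 720 − 240 = 480 arrangements keep them apart.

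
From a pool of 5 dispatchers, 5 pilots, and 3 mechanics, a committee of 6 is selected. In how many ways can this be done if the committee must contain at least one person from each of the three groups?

Total 6-person selections from all 13: C(13,6) = 1716.
Selections missing a whole group: no dispatchers → C(8,6) = 28; no pilots → C(8,6) = 28; no mechanics → C(10,6) = 210.
Add back selections omitting two groups (i.e. drawn from a single group): C(5,6) + C(5,6) + C(3,6) = 0.
By inclusion–exclusion: 1716 − 266 + 0 = 1450.

1450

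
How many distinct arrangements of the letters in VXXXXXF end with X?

With the last slot taken by X, it remains to arrange the other 6 letters (VXXXXF).
Those 6 letters have X appearing 4 times, giving (6)!/(4!) = 30.

30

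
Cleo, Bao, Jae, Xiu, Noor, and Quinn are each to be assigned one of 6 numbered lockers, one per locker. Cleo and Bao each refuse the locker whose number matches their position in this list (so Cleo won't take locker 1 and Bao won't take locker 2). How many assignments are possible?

504

Let Aᵢ (for i ∈ {1, 2}) be the placements that put person i in their forbidden locker. Any j of these fix j positions, leaving (6−j)! ways to fill the rest, and there are C(2,j) ways to pick which j.
By inclusion–exclusion, the number of valid placements is Σ_{j=0}^{2} (−1)^j C(2,j)·(6−j)!.
Computing: 720 − 240 + 24 = 504.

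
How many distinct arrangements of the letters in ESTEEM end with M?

With the last slot taken by M, it remains to arrange the other 5 letters (ESTEE).
Those 5 letters have E appearing 3 times, giving (5)!/(3!) = 20.

20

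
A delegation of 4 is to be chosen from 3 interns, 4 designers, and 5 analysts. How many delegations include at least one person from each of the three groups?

270

Unrestricted: C(12,4) = 495 ways to pick any 4 of the 12.
Subtract selections that omit an entire group: no interns → C(9,4) = 126; no designers → C(8,4) = 70; no analysts → C(7,4) = 35.
Add back selections omitting two groups (i.e. drawn from a single group): C(3,4) + C(4,4) + C(5,4) = 6.
By inclusion–exclusion: 495 − 231 + 6 = 270.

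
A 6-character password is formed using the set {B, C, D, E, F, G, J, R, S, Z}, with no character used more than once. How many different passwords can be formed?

151200

Choose and order 6 of the 10 symbols: the first character has 10 options, the next 9, and so on down to 5.
That product is 10 × 9 × 8 × 7 × 6 × 5 = 151200.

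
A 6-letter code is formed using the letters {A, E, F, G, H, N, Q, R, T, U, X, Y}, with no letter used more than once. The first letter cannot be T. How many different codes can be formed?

The first letter has 12−1 = 11 choices (anything except T).
The remaining 5 letters are filled from the other 11 symbols without repetition: 11 × 10 × 9 × 8 × 7 = 55440.
Total: 11 × 55440 = 609840.

609840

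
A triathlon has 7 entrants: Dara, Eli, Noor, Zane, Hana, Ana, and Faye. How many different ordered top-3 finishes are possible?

This is an ordered selection of 3 from 7: P(7,3).
That gives 7 × 6 × 5 = 210.

210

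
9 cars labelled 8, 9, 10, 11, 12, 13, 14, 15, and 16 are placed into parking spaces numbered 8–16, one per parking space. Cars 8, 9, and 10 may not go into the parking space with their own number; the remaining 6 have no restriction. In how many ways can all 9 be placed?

Let Aᵢ (for i ∈ {8, 9, 10}) be the placements that put car i in its forbidden parking space. Any j of these fix j positions, leaving (9−j)! ways to fill the rest, and there are C(3,j) ways to pick which j.
By inclusion–exclusion, the number of valid placements is Σ_{j=0}^{3} (−1)^j C(3,j)·(9−j)!.
Computing: 362880 − 120960 + 15120 − 720 = 256320.

256320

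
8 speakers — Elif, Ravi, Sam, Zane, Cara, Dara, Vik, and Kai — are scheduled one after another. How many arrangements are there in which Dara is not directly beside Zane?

30240

Of the 8! = 40320 arrangements, those with Dara and Zane adjacent number 2 × 7! = 10080 (treat the pair as a block with 2 internal orders).
Complementary counting: 40320 − 10080 = 30240.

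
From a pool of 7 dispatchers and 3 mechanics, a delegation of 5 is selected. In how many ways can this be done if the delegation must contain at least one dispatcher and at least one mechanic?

231

Total 5-person selections from all 10: C(10,5) = 252.
Subtract selections that omit an entire group: no dispatchers → C(3,5) = 0; no mechanics → C(7,5) = 21.
Both groups omitted at once is impossible, so 252 − 21 = 231.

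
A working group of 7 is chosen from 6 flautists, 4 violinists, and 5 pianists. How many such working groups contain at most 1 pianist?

Split by how many pianists are chosen (0 through 1).
Sum: C(5,0)·C(10,7) + C(5,1)·C(10,6) = 120 + 1050 = 1170.

1170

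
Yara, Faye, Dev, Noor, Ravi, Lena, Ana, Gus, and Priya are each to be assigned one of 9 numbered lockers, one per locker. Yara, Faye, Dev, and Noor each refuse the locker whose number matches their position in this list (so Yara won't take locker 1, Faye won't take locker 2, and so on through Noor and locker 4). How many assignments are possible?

Let Aᵢ (for 1 ≤ i ≤ 4) be the placements that put person i in their forbidden locker. Any j of these fix j positions, leaving (9−j)! ways to fill the rest, and there are C(4,j) ways to pick which j.
By inclusion–exclusion, the number of valid placements is Σ_{j=0}^{4} (−1)^j C(4,j)·(9−j)!.
Computing: 362880 − 161280 + 30240 − 2880 + 120 = 229080.

229080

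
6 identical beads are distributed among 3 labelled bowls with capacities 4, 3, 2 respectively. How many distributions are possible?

Ignoring the caps, the number of non-negative solutions to x_1+…+x_3 = 6 is C(8,2) = 28.
Subtract solutions that violate a single cap (substitute x_i' = x_i − (cap_i+1)): x_1 ≥ 5 gives C(3,2) = 3; x_2 ≥ 4 gives C(4,2) = 6; x_3 ≥ 3 gives C(5,2) = 10. Together 19.
No two caps can be exceeded simultaneously, so the pair terms are all 0.
By inclusion–exclusion the count is 28 − 19 + 0 = 9.

9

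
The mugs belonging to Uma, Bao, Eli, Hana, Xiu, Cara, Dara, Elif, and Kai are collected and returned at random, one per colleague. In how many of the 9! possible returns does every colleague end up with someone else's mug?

This is the derangement count D_9: permutations of 9 items with no fixed point.
By inclusion–exclusion this is Σ_{j=0}^{9} (−1)^j C(9,j)·(9−j)!.
Computing: 362880 − 362880 + 181440 − 60480 + 15120 − 3024 + 504 − 72 + 9 − 1 = 133496.

133496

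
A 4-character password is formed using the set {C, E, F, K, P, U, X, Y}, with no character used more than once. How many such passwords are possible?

This is a permutation of 4 out of 8: P(8,4) = 8!/4!.
8 × 7 × 6 × 5 = 1680.

1680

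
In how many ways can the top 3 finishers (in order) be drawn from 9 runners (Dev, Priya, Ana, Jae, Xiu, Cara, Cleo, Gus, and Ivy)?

There are 9 choices for 1st place, 8 for 2nd, and 7 for 3rd.
That gives 9 × 8 × 7 = 504.

504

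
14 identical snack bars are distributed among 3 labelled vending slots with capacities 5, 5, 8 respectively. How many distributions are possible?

By stars and bars, unrestricted non-negative solutions to x_1+…+x_3 = 14 number C(14+2,2) = 120.
Subtract solutions that violate a single cap (substitute x_i' = x_i − (cap_i+1)): x_1 ≥ 6 gives C(10,2) = 45; x_2 ≥ 6 gives C(10,2) = 45; x_3 ≥ 9 gives C(7,2) = 21. Together 111.
Add back pairs where two caps are both exceeded: 6 + 0 + 0 = 6.
By inclusion–exclusion the count is 120 − 111 + 6 = 15.

15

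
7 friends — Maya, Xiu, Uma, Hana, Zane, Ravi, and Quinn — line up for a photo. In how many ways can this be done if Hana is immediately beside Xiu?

1440

Place the 5 others and the Hana-Xiu pair as 6 objects in a line; the pair has 2 internal arrangements.
That gives 2 × 6! = 2 × 720 = 1440.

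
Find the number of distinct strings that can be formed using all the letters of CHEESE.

CHEESE has 6 letters with E appearing 3 times.
Dividing 6! = 720 by 3! = 6 for the repeated letters gives 120.

120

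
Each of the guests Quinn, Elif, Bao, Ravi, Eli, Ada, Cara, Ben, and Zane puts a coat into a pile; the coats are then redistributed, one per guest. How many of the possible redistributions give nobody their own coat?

133496

This is the derangement count D_9: permutations of 9 items with no fixed point.
By inclusion–exclusion this is Σ_{j=0}^{9} (−1)^j C(9,j)·(9−j)!.
Computing: 362880 − 362880 + 181440 − 60480 + 15120 − 3024 + 504 − 72 + 9 − 1 = 133496.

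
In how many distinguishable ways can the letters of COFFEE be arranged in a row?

180

COFFEE has 6 letters with E appearing twice and F appearing twice.
So there are 6! / (2!·2!) = 180 distinguishable arrangements.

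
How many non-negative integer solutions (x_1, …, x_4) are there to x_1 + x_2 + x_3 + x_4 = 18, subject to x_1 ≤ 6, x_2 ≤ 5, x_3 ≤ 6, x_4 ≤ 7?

By stars and bars, unrestricted non-negative solutions to x_1+…+x_4 = 18 number C(18+3,3) = 1330.
Subtract solutions that violate a single cap (substitute x_i' = x_i − (cap_i+1)): x_1 ≥ 7 gives C(14,3) = 364; x_2 ≥ 6 gives C(15,3) = 455; x_3 ≥ 7 gives C(14,3) = 364; x_4 ≥ 8 gives C(13,3) = 286. Together 1469.
Add back pairs where two caps are both exceeded: 56 + 35 + 20 + 56 + 35 + 20 = 222.
By inclusion–exclusion the count is 1330 − 1469 + 222 = 83.

83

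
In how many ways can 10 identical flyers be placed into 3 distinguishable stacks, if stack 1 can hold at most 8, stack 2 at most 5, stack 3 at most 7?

Without the upper bounds there are C(12,2) = 66 ways to split 10 among 3 stacks.
Subtract solutions that violate a single cap (substitute x_i' = x_i − (cap_i+1)): x_1 ≥ 9 gives C(3,2) = 3; x_2 ≥ 6 gives C(6,2) = 15; x_3 ≥ 8 gives C(4,2) = 6. Together 24.
No two caps can be exceeded simultaneously, so the pair terms are all 0.
By inclusion–exclusion the count is 66 − 24 + 0 = 42.

42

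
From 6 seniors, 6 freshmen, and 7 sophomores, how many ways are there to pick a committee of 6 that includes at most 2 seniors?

20163

Split by how many seniors are chosen (0 through 2).
Sum: C(6,0)·C(13,6) + C(6,1)·C(13,5) + C(6,2)·C(13,4) = 1716 + 7722 + 10725 = 20163.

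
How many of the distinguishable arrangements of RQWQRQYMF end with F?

3360

Fix F in the last position and arrange the remaining 8 letters.
Those 8 letters have Q appearing 3 times and R appearing twice, giving (8)!/(3!·2!) = 3360.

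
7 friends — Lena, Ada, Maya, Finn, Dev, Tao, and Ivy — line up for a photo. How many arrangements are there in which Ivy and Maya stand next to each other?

Place the 5 others and the Ivy-Maya pair as 6 objects in a line; the pair has 2 internal arrangements.
So the count is 2·(6)! = 1440.

1440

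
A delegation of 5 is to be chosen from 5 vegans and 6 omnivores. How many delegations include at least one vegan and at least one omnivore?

455

With no constraint there are C(11,5) = 462 possible selections.
Selections missing a whole group: no vegans → C(6,5) = 6; no omnivores → C(5,5) = 1.
Both groups omitted at once is impossible, so 462 − 7 = 455.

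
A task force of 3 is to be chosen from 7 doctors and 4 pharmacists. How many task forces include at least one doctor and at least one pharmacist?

126

With no constraint there are C(11,3) = 165 possible selections.
Subtract selections that omit an entire group: no doctors → C(4,3) = 4; no pharmacists → C(7,3) = 35.
Both groups omitted at once is impossible, so 165 − 39 = 126.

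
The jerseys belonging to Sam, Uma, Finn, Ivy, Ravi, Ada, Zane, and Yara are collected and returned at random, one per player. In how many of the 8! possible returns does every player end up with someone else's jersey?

Let Aᵢ be the assignments in which player i gets their old jersey. We want the size of the complement of A₁∪…∪A_8.
By inclusion–exclusion this is Σ_{j=0}^{8} (−1)^j C(8,j)·(8−j)!.
Computing: 40320 − 40320 + 20160 − 6720 + 1680 − 336 + 56 − 8 + 1 = 14833.

14833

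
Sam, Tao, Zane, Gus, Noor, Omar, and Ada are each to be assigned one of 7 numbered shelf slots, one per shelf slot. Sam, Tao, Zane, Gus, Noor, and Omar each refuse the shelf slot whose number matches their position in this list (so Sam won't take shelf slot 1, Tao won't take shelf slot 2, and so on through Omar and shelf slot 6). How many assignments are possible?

2119

Let Aᵢ (for 1 ≤ i ≤ 6) be the placements that put person i in their forbidden shelf slot. Any j of these fix j positions, leaving (7−j)! ways to fill the rest, and there are C(6,j) ways to pick which j.
By inclusion–exclusion, the number of valid placements is Σ_{j=0}^{6} (−1)^j C(6,j)·(7−j)!.
Computing: 5040 − 4320 + 1800 − 480 + 90 − 12 + 1 = 2119.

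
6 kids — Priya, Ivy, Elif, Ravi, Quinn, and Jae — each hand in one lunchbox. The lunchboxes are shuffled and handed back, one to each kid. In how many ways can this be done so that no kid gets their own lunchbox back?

Count assignments avoiding every fixed point. For any j of the 6 kids fixed to their own lunchbox, the other 6−j can be arranged in (6−j)! ways.
By inclusion–exclusion this is Σ_{j=0}^{6} (−1)^j C(6,j)·(6−j)!.
Computing: 720 − 720 + 360 − 120 + 30 − 6 + 1 = 265.

265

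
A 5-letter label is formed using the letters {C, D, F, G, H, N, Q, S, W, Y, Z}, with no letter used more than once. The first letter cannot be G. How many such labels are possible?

The first letter has 11−1 = 10 choices (anything except G).
The remaining 4 letters are filled from the other 10 symbols without repetition: 10 × 9 × 8 × 7 = 5040.
Total: 10 × 5040 = 50400.

50400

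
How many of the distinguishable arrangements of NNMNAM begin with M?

With the first slot taken by M, it remains to arrange the other 5 letters (NNNAM).
Those 5 letters have N appearing 3 times, giving (5)!/(3!) = 20.

20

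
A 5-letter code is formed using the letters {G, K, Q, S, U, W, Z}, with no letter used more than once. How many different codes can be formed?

Choose and order 5 of the 7 symbols: the first letter has 7 options, the next 6, and so on down to 3.
That product is 7 × 6 × 5 × 4 × 3 = 2520.

2520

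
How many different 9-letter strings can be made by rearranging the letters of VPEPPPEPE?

Letter multiplicities in VPEPPPEPE: E×3, P×5, V×1.
The number of distinct arrangements is 9!/(5!·3!) = 362880/720 = 504.

504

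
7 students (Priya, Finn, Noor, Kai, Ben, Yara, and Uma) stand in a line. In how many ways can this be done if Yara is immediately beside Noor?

Place the 5 others and the Yara-Noor pair as 6 objects in a line; the pair has 2 internal arrangements.
So the count is 2·(6)! = 1440.

1440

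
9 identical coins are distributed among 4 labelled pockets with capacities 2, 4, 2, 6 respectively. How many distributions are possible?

35

Without the upper bounds there are C(12,3) = 220 ways to split 9 among 4 pockets.
Subtract solutions that violate a single cap (substitute x_i' = x_i − (cap_i+1)): x_1 ≥ 3 gives C(9,3) = 84; x_2 ≥ 5 gives C(7,3) = 35; x_3 ≥ 3 gives C(9,3) = 84; x_4 ≥ 7 gives C(5,3) = 10. Together 213.
Add back pairs where two caps are both exceeded: 4 + 20 + 0 + 4 + 0 + 0 = 28.
By inclusion–exclusion the count is 220 − 213 + 28 = 35.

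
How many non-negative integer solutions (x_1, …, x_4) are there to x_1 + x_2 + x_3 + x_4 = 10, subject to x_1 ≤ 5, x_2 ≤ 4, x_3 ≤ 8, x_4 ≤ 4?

136

Without the upper bounds there are C(13,3) = 286 ways to split 10 among 4 variables.
Subtract solutions that violate a single cap (substitute x_i' = x_i − (cap_i+1)): x_1 ≥ 6 gives C(7,3) = 35; x_2 ≥ 5 gives C(8,3) = 56; x_3 ≥ 9 gives C(4,3) = 4; x_4 ≥ 5 gives C(8,3) = 56. Together 151.
Add back pairs where two caps are both exceeded: 0 + 0 + 0 + 0 + 1 + 0 = 1.
By inclusion–exclusion the count is 286 − 151 + 1 = 136.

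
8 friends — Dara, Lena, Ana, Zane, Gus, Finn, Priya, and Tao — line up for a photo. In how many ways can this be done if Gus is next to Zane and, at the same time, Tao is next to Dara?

Treat {Gus,Zane} as one block (2 orders) and {Tao,Dara} as another (2 orders).
That leaves 6 units to arrange: 2 × 2 × 6! = 4 × 720 = 2880.

2880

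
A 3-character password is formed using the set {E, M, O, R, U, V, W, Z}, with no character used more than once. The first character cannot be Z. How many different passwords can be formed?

The first character has 8−1 = 7 choices (anything except Z).
The remaining 2 characters are filled from the other 7 symbols without repetition: 7 × 6 = 42.
Total: 7 × 42 = 294.

294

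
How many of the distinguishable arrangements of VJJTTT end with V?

With the last slot taken by V, it remains to arrange the other 5 letters (JJTTT).
Those 5 letters have J appearing twice and T appearing 3 times, giving (5)!/(3!·2!) = 10.

10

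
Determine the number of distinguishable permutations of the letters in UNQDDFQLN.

45360

The 9 letters of UNQDDFQLN have repeats: D appearing twice, N appearing twice, and Q appearing twice.
So there are 9! / (2!·2!·2!) = 45360 distinguishable arrangements.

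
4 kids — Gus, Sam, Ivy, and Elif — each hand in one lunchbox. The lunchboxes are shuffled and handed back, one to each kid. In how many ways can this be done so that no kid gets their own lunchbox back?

9

Let Aᵢ be the assignments in which kid i gets their own lunchbox. We want the size of the complement of A₁∪…∪A_4.
By inclusion–exclusion this is Σ_{j=0}^{4} (−1)^j C(4,j)·(4−j)!.
Computing: 24 − 24 + 12 − 4 + 1 = 9.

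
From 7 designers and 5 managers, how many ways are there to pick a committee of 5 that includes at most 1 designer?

36

Split by how many designers are chosen (0 through 1).
Sum: C(7,0)·C(5,5) + C(7,1)·C(5,4) = 1 + 35 = 36.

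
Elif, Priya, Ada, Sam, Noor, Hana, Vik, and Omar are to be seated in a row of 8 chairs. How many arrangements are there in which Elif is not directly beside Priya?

Of the 8! = 40320 arrangements, those with Elif and Priya adjacent number 2 × 7! = 10080 (treat the pair as a block with 2 internal orders).
So 40320 − 10080 = 30240 arrangements keep them apart.

30240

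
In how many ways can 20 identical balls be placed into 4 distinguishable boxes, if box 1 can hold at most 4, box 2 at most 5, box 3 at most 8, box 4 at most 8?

55

Without the upper bounds there are C(23,3) = 1771 ways to split 20 among 4 boxes.
Subtract solutions that violate a single cap (substitute x_i' = x_i − (cap_i+1)): x_1 ≥ 5 gives C(18,3) = 816; x_2 ≥ 6 gives C(17,3) = 680; x_3 ≥ 9 gives C(14,3) = 364; x_4 ≥ 9 gives C(14,3) = 364. Together 2224.
Add back pairs where two caps are both exceeded: 220 + 84 + 84 + 56 + 56 + 10 = 510.
Subtract triples: 1 + 1 + 0 + 0 = 2.
By inclusion–exclusion the count is 1771 − 2224 + 510 − 2 = 55.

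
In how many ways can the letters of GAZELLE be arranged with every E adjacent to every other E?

360

Treat the 2 copies of E as a single block. The multiset to arrange is then {EE, A, G, L, L, Z}, 6 items in all.
That gives (6)!/(2!) = 360 arrangements.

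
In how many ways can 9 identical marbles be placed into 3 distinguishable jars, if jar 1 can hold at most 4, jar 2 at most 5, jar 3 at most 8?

29

By stars and bars, unrestricted non-negative solutions to x_1+…+x_3 = 9 number C(9+2,2) = 55.
Subtract solutions that violate a single cap (substitute x_i' = x_i − (cap_i+1)): x_1 ≥ 5 gives C(6,2) = 15; x_2 ≥ 6 gives C(5,2) = 10; x_3 ≥ 9 gives C(2,2) = 1. Together 26.
No two caps can be exceeded simultaneously, so the pair terms are all 0.
By inclusion–exclusion the count is 55 − 26 + 0 = 29.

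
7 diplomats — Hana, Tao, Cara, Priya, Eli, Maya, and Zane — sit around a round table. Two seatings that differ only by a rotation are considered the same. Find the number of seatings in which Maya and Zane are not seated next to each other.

480

All circular seatings of 7 people number (6)! = 720.
Those with Maya next to Zane: fuse the pair into one unit and seat 6 units around a circle — 2·(5)! = 240.
Subtracting, 720 − 240 = 480.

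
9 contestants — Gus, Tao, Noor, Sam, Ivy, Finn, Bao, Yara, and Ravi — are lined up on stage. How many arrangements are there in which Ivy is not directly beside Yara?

There are 9! = 362880 arrangements in all. If Ivy and Yara are adjacent, merging them into one block gives 2·(8)! = 80640 arrangements.
Complementary counting: 362880 − 80640 = 282240.

282240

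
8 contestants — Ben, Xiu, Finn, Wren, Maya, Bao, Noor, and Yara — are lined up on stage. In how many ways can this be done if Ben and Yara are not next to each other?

30240

Of the 8! = 40320 arrangements, those with Ben and Yara adjacent number 2 × 7! = 10080 (treat the pair as a block with 2 internal orders).
Complementary counting: 40320 − 10080 = 30240.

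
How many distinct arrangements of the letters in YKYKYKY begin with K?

15

Fix K in the first position and arrange the remaining 6 letters.
Those 6 letters have K appearing twice and Y appearing 4 times, giving (6)!/(4!·2!) = 15.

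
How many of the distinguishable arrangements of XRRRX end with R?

6

With the last slot taken by R, it remains to arrange the other 4 letters (XRRX).
Those 4 letters have R appearing twice and X appearing twice, giving (4)!/(2!·2!) = 6.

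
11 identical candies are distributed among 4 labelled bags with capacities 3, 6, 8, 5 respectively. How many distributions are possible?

By stars and bars, unrestricted non-negative solutions to x_1+…+x_4 = 11 number C(11+3,3) = 364.
Subtract solutions that violate a single cap (substitute x_i' = x_i − (cap_i+1)): x_1 ≥ 4 gives C(10,3) = 120; x_2 ≥ 7 gives C(7,3) = 35; x_3 ≥ 9 gives C(5,3) = 10; x_4 ≥ 6 gives C(8,3) = 56. Together 221.
Add back pairs where two caps are both exceeded: 1 + 0 + 4 + 0 + 0 + 0 = 5.
By inclusion–exclusion the count is 364 − 221 + 5 = 148.

148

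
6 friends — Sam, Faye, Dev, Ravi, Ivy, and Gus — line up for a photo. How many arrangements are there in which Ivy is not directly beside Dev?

480

Of the 6! = 720 arrangements, those with Ivy and Dev adjacent number 2 × 5! = 240 (treat the pair as a block with 2 internal orders).
So 720 − 240 = 480 arrangements keep them apart.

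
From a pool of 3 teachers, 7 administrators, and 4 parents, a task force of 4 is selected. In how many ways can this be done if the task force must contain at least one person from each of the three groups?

Total 4-person selections from all 14: C(14,4) = 1001.
Selections missing a whole group: no teachers → C(11,4) = 330; no administrators → C(7,4) = 35; no parents → C(10,4) = 210.
Add back selections omitting two groups (i.e. drawn from a single group): C(3,4) + C(7,4) + C(4,4) = 36.
By inclusion–exclusion: 1001 − 575 + 36 = 462.

462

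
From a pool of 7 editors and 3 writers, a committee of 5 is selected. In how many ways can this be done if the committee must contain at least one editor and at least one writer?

231

Unrestricted: C(10,5) = 252 ways to pick any 5 of the 10.
Selections missing a whole group: no editors → C(3,5) = 0; no writers → C(7,5) = 21.
Both groups omitted at once is impossible, so 252 − 21 = 231.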